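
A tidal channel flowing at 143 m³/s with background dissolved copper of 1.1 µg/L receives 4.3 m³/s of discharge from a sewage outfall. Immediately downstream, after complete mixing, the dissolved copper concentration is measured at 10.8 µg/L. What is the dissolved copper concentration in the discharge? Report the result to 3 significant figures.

333 µg/L

Mass balance: 143.0·1.100 + 4.300·Cₑ = 147.3·10.80
→ Cₑ = (147.3·10.80 − 143.0·1.100) / 4.300 = 333.4 µg/L.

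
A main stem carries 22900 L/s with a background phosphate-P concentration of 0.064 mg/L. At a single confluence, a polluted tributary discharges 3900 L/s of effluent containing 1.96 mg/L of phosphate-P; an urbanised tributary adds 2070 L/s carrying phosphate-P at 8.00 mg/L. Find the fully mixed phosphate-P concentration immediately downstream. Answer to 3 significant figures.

Conservation of mass: C = (22900·0.06400 + 3900·1.960 + 2070·8.000) / 28870 = 25670/28870 = 0.8891 mg/L.

0.889 mg/L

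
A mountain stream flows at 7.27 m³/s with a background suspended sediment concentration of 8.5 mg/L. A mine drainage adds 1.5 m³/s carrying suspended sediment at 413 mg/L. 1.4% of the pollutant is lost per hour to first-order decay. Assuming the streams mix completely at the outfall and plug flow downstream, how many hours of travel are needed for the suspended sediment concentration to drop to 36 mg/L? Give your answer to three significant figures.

Mixed concentration C = ΣQC/ΣQ = (7.270·8.500 + 1.500·413.0) / 8.770 = 681.3/8.770 = 77.68 mg/L.
1.4%/h lost → k = −ln(1 − 0.014) = 0.01410 h⁻¹.
77.68·exp(−k·t) = 36 → t = ln(77.68/36)/k = 196400 s = 54.55 h.

54.6 h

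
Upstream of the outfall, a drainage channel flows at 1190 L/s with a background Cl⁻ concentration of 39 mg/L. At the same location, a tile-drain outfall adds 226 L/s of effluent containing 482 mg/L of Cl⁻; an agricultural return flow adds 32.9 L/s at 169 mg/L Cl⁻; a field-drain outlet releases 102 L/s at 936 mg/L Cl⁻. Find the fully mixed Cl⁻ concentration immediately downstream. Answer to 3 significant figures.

Mass balance: C = (1190·39.00 + 226.0·482.0 + 32.90·169.0 + 102.0·936.0) / 1551 = 256400/1551 = 165.3 mg/L.

165 mg/L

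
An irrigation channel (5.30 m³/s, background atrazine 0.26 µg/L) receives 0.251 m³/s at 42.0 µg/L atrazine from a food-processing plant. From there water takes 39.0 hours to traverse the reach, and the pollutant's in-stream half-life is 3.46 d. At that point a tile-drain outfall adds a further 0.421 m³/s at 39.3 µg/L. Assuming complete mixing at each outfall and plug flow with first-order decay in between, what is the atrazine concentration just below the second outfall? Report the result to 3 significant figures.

4.21 µg/L

Mixed concentration C = ΣQC/ΣQ = (5.300·0.2600 + 0.2510·42.00) / 5.551 = 11.92/5.551 = 2.147 µg/L; combined flow 5.551 m³/s.
Half-life 3.46 d → k = ln 2 / 3.46 = 0.2003 d⁻¹.
Applying C = C₀e^(−kt): 2.147 × 0.7221 = 1.551 µg/L.
At the second outfall, C = (5.551·1.551 + 0.4210·39.30) / (5.551 + 0.4210) = 4.212 µg/L.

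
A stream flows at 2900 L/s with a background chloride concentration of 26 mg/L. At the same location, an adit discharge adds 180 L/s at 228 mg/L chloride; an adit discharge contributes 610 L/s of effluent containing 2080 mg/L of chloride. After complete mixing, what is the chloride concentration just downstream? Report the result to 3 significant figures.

375 mg/L

Conservation of mass: C = (2900·26.00 + 180.0·228.0 + 610.0·2080) / 3690 = 1385000/3690 = 375.4 mg/L.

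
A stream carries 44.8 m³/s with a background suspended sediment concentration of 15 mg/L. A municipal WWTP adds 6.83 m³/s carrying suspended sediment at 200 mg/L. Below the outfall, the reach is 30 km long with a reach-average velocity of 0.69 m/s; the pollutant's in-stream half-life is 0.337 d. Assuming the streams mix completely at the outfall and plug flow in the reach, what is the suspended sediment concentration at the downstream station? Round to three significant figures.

Flow-weighted average: C = (44.80·15.00 + 6.830·200.0) / 51.63 = 2038/51.63 = 39.47 mg/L.
Travel time t = 30·1000 / 0.69 = 43480 s = 12.08 h.
Half-life 0.337 d → k = ln 2 / 0.337 = 2.057 d⁻¹.
First-order decay: C = 39.47·exp(−k·t) = 39.47·0.3552 = 14.02 mg/L.

14.0 mg/L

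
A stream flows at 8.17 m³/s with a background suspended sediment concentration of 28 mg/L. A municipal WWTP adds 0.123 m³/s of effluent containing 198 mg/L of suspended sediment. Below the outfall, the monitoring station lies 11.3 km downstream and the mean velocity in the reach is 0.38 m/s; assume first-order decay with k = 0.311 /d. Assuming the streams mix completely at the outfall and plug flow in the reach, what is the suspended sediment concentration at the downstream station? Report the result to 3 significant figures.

Mass balance: C = (8.170·28.00 + 0.1230·198.0) / 8.293 = 253.1/8.293 = 30.52 mg/L.
Travel time t = 11.3·1000 / 0.38 = 29740 s = 8.260 h.
After decay, C = 30.52 × e^(−kt) = 30.52 × 0.8985 = 27.42 mg/L.

27.4 mg/L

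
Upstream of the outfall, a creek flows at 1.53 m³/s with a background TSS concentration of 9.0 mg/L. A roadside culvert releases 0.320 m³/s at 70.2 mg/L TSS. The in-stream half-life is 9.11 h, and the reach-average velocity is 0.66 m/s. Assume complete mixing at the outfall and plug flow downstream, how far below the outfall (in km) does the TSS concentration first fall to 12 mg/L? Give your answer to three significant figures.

Conservation of mass: C = (1.530·9.000 + 0.3200·70.20) / 1.850 = 36.23/1.850 = 19.59 mg/L.
Half-life 9.11 h → k = ln 2 / 9.11 = 0.07609 h⁻¹ = 1.826 d⁻¹.
Set 19.59·exp(−k·t) = 12 → t = ln(19.59/12)/k = 23180 s = 6.439 h.
Distance = v·t = 0.66·23180 = 15300 m = 15.30 km.

15.3 km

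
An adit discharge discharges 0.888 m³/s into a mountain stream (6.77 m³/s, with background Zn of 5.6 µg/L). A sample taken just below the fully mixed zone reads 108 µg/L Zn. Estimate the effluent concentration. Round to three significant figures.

Mass balance: 6.770·5.600 + 0.8880·Cₑ = 7.658·108.0
→ Cₑ = (7.658·108.0 − 6.770·5.600) / 0.8880 = 888.7 µg/L.

889 µg/L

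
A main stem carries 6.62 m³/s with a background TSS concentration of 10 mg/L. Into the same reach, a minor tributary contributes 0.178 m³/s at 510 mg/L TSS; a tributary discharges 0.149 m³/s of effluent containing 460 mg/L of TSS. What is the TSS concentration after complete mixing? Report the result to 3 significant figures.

Mixed concentration C = ΣQC/ΣQ = (6.620·10.00 + 0.1780·510.0 + 0.1490·460.0) / 6.947 = 225.5/6.947 = 32.46 mg/L.

32.5 mg/L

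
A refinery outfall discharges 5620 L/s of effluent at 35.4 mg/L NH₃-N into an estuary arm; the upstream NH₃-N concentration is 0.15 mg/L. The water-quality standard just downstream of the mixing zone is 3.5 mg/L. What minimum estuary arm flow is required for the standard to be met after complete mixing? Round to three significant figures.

Set C_mix = 3.5: (Q·0.1500 + 5620·35.40) / (Q + 5620) = 3.5
→ Q = 5620·(35.40 − 3.5)/(3.5 − 0.1500) = 53520 L/s.

53500 L/s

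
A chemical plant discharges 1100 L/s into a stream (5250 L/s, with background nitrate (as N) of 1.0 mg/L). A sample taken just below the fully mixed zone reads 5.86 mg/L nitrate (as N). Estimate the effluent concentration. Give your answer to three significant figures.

29.1 mg/L

Mass balance: 5250·1.000 + 1100·Cₑ = 6350·5.860
→ Cₑ = (6350·5.860 − 5250·1.000) / 1100 = 29.06 mg/L.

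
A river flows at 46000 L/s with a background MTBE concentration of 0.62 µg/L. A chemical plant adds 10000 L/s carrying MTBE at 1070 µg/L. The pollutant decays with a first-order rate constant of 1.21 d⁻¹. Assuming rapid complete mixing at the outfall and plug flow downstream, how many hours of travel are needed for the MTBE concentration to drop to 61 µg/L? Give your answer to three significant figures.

Mass balance: C = (46000·0.6200 + 10000·1070) / 56000 = 10730000/56000 = 191.6 µg/L.
191.6·exp(−k·t) = 61 → t = ln(191.6/61)/k = 81720 s = 22.70 h.

22.7 h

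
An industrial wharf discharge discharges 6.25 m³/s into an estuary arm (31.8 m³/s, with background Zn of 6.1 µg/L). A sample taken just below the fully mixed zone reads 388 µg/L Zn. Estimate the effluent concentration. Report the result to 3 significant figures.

Mass balance: 31.80·6.100 + 6.250·Cₑ = 38.05·388.0
→ Cₑ = (38.05·388.0 − 31.80·6.100) / 6.250 = 2331 µg/L.

2330 µg/L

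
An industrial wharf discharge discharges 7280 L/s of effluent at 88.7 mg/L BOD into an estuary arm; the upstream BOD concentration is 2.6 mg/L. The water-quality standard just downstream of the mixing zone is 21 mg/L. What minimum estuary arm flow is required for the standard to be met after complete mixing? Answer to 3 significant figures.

Set C_mix = 21: (Q·2.600 + 7280·88.70) / (Q + 7280) = 21
→ Q = 7280·(88.70 − 21)/(21 − 2.600) = 26790 L/s.

26800 L/s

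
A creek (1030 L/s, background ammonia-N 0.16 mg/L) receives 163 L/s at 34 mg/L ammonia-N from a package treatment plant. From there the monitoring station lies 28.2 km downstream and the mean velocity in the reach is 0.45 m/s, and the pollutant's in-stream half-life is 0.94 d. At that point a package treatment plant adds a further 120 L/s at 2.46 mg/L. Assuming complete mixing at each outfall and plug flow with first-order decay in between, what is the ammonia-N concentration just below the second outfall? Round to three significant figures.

Flow-weighted average: C = (1030·0.1600 + 163.0·34.00) / 1193 = 5707/1193 = 4.784 mg/L; combined flow 1193 L/s.
Travel time t = 28.2·1000 / 0.45 = 62670 s = 17.41 h.
Half-life 0.94 d → k = ln 2 / 0.94 = 0.7374 d⁻¹.
After decay, C = 4.784 × e^(−kt) = 4.784 × 0.5858 = 2.802 mg/L.
At the second outfall, C = (1193·2.802 + 120.0·2.460) / (1193 + 120.0) = 2.771 mg/L.

2.77 mg/L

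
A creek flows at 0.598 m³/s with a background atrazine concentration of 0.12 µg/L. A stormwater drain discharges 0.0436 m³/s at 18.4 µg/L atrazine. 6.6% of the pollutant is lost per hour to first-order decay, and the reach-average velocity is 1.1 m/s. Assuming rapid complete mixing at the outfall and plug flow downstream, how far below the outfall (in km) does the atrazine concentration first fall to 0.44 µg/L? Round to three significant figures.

65.5 km

Mass balance: C = (0.5980·0.1200 + 0.04360·18.40) / 0.6416 = 0.8740/0.6416 = 1.362 µg/L.
6.6%/h lost → k = −ln(1 − 0.066) = 0.06828 h⁻¹.
Set 1.362·exp(−k·t) = 0.44 → t = ln(1.362/0.44)/k = 59580 s = 16.55 h.
Distance = v·t = 1.1·59580 = 65540 m = 65.54 km.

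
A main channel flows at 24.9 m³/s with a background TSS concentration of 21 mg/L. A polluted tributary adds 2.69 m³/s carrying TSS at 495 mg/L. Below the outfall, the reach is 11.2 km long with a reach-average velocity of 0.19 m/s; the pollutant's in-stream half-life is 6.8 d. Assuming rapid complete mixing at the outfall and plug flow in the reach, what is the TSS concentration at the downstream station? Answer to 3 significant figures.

62.7 mg/L

Flow-weighted average: C = (24.90·21.00 + 2.690·495.0) / 27.59 = 1854/27.59 = 67.21 mg/L.
Travel time t = 11.2·1000 / 0.19 = 58950 s = 16.37 h.
Half-life 6.8 d → k = ln 2 / 6.8 = 0.1019 d⁻¹.
After decay, C = 67.21 × e^(−kt) = 67.21 × 0.9328 = 62.70 mg/L.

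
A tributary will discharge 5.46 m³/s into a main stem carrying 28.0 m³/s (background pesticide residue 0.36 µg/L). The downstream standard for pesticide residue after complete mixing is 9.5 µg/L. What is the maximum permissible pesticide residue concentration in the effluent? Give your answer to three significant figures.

At the limit, (Qr·Cr + Qe·Cₑ)/(Qr + Qe) = 9.5:
Cₑ = (33.46·9.5 − 28.00·0.3600) / 5.460 = 56.37 µg/L.

56.4 µg/L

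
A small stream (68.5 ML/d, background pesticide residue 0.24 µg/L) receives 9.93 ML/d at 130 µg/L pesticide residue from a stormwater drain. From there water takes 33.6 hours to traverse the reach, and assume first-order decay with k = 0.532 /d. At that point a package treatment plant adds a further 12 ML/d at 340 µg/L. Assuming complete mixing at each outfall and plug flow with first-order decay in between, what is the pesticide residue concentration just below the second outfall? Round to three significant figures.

52.0 µg/L

After mixing, C = (68.50·0.2400 + 9.930·130.0) / 78.43 = 1307/78.43 = 16.67 µg/L; combined flow 78.43 ML/d.
Decay over the reach: 16.67·exp(−kt) = 16.67·0.4748 = 7.915 µg/L.
Second outfall: C = (78.43·7.915 + 12.00·340.0)/90.43 = 51.98 µg/L.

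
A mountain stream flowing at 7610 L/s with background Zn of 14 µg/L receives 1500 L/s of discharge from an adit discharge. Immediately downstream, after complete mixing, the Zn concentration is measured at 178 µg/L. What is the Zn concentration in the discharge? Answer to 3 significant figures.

1010 µg/L

Mass balance: 7610·14.00 + 1500·Cₑ = 9110·178.0
→ Cₑ = (9110·178.0 − 7610·14.00) / 1500 = 1010 µg/L.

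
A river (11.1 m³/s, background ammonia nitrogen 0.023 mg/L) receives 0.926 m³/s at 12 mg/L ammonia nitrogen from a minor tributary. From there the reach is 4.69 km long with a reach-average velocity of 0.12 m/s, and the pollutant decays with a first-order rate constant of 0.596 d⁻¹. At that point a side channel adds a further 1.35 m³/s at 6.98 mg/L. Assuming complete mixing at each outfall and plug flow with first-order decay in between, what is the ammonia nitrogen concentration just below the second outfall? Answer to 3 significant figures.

Mass balance: C = (11.10·0.02300 + 0.9260·12.00) / 12.03 = 11.37/12.03 = 0.9452 mg/L; combined flow 12.03 m³/s.
Travel time t = 4.69·1000 / 0.12 = 39080 s = 10.86 h.
Decay over the reach: 0.9452·exp(−kt) = 0.9452·0.7637 = 0.7219 mg/L.
Second outfall: C = (12.03·0.7219 + 1.350·6.980)/13.38 = 1.353 mg/L.

1.35 mg/L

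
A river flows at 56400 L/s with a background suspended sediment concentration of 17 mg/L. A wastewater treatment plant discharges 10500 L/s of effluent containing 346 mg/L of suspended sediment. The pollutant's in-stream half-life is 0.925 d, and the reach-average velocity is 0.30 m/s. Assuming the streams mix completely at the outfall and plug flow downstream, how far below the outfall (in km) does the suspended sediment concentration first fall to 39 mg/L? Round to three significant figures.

19.6 km

After mixing, C = (56400·17.00 + 10500·346.0) / 66900 = 4592000/66900 = 68.64 mg/L.
Half-life 0.925 d → k = ln 2 / 0.925 = 0.7493 d⁻¹.
Set 68.64·exp(−k·t) = 39 → t = ln(68.64/39)/k = 65180 s = 18.10 h.
Distance = v·t = 0.30·65180 = 19550 m = 19.55 km.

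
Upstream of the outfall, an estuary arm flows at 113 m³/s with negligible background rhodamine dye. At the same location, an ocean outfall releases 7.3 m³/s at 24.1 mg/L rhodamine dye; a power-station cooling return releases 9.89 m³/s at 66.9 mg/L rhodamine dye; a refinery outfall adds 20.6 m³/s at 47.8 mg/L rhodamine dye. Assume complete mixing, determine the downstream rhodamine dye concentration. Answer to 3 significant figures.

12.1 mg/L

After mixing, C = (113.0·0 + 7.300·24.10 + 9.890·66.90 + 20.60·47.80) / 150.8 = 1822/150.8 = 12.08 mg/L.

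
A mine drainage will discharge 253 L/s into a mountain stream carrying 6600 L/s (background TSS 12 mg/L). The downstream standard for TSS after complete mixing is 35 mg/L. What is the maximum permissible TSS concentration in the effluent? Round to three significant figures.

At the limit, (Qr·Cr + Qe·Cₑ)/(Qr + Qe) = 35:
Cₑ = (6853·35 − 6600·12.00) / 253.0 = 635.0 mg/L.

635 mg/L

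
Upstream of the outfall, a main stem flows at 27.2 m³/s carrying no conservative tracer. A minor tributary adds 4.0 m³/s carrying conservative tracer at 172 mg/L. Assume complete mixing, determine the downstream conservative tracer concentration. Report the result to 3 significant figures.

22.1 mg/L

Mixed concentration C = ΣQC/ΣQ = (27.20·0 + 4.000·172.0) / 31.20 = 688.0/31.20 = 22.05 mg/L.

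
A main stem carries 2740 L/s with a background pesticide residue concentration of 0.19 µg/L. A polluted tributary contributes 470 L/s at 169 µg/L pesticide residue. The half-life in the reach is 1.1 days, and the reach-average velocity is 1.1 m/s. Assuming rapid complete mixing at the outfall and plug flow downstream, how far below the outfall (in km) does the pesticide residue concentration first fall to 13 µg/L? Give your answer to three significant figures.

Mass balance: C = (2740·0.1900 + 470.0·169.0) / 3210 = 79950/3210 = 24.91 µg/L.
Half-life 1.1 d → k = ln 2 / 1.1 = 0.6301 d⁻¹.
Set 24.91·exp(−k·t) = 13 → t = ln(24.91/13)/k = 89150 s = 24.76 h.
Distance = v·t = 1.1·89150 = 98060 m = 98.06 km.

98.1 km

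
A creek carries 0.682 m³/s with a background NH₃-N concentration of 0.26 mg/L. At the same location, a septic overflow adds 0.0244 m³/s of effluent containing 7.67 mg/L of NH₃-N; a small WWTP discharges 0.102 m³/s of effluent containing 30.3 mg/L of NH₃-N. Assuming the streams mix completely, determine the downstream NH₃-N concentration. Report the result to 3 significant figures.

Conservation of mass: C = (0.6820·0.2600 + 0.02440·7.670 + 0.1020·30.30) / 0.8084 = 3.455/0.8084 = 4.274 mg/L.

4.27 mg/L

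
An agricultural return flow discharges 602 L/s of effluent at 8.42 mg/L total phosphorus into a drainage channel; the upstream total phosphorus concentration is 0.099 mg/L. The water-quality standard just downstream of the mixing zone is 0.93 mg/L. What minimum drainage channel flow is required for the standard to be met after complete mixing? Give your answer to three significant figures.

5430 L/s

Set C_mix = 0.93: (Q·0.09900 + 602.0·8.420) / (Q + 602.0) = 0.93
→ Q = 602.0·(8.420 − 0.93)/(0.93 − 0.09900) = 5426 L/s.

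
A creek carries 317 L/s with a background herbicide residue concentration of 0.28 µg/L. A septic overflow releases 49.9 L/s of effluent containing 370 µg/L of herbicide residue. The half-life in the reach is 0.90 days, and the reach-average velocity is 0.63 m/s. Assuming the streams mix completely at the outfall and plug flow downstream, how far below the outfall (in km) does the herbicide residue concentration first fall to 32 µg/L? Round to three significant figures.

32.3 km

Mass balance: C = (317.0·0.2800 + 49.90·370.0) / 366.9 = 18550/366.9 = 50.56 µg/L.
Half-life 0.90 d → k = ln 2 / 0.90 = 0.7702 d⁻¹.
Set 50.56·exp(−k·t) = 32 → t = ln(50.56/32)/k = 51320 s = 14.26 h.
Distance = v·t = 0.63·51320 = 32330 m = 32.33 km.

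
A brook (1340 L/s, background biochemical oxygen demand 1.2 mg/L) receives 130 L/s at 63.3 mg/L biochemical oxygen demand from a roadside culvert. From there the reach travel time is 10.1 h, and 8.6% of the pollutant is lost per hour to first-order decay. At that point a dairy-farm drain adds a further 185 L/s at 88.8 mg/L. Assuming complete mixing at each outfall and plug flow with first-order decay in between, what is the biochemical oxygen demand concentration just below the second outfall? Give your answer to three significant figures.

After mixing, C = (1340·1.200 + 130.0·63.30) / 1470 = 9837/1470 = 6.692 mg/L; combined flow 1470 L/s.
8.6%/h lost → k = −ln(1 − 0.086) = 0.08992 h⁻¹.
First-order decay: C = 6.692·exp(−k·t) = 6.692·0.4032 = 2.698 mg/L.
At the second outfall, C = (1470·2.698 + 185.0·88.80) / (1470 + 185.0) = 12.32 mg/L.

12.3 mg/L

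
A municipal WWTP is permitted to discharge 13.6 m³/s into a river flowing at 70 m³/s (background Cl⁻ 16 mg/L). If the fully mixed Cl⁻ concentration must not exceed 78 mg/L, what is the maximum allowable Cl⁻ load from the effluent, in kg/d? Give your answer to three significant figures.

467000 kg/d

Mass balance at the limit: 70.00·16.00 + 13.60·Cₑ = 83.60·78 → Cₑ = 397.1 mg/L.
Load = 13.60 m³/s × 397.1 g/m³ × 86 400 s/d = 466600 kg/d.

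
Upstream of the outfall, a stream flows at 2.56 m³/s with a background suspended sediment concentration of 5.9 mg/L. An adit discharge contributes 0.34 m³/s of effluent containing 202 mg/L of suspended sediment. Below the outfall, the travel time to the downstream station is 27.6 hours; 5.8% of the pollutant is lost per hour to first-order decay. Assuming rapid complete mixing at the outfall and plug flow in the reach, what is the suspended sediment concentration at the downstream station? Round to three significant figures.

5.55 mg/L

Conservation of mass: C = (2.560·5.900 + 0.3400·202.0) / 2.900 = 83.78/2.900 = 28.89 mg/L.
5.8%/h lost → k = −ln(1 − 0.058) = 0.05975 h⁻¹.
First-order decay: C = 28.89·exp(−k·t) = 28.89·0.1922 = 5.554 mg/L.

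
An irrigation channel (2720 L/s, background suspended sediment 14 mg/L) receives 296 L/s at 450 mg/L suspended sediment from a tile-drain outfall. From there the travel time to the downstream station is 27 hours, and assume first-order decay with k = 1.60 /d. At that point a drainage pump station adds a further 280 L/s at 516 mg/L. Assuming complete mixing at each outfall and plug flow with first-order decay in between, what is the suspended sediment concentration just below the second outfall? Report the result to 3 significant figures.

52.4 mg/L

After mixing, C = (2720·14.00 + 296.0·450.0) / 3016 = 171300/3016 = 56.79 mg/L; combined flow 3016 L/s.
Applying C = C₀e^(−kt): 56.79 × 0.1653 = 9.387 mg/L.
At the second outfall, C = (3016·9.387 + 280.0·516.0) / (3016 + 280.0) = 52.42 mg/L.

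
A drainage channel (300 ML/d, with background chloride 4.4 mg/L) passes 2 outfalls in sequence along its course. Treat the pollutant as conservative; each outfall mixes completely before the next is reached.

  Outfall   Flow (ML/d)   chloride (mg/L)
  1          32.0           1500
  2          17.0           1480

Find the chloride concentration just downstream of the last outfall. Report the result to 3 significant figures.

213 mg/L

After outfall 1: Q = 300.0 + 32.00 = 332.0 ML/d; C = (300.0·4.400 + 32.00·1500)/332.0 = 148.6 mg/L.
After outfall 2: Q = 332.0 + 17.00 = 349.0 ML/d; C = (332.0·148.6 + 17.00·1480)/349.0 = 213.4 mg/L.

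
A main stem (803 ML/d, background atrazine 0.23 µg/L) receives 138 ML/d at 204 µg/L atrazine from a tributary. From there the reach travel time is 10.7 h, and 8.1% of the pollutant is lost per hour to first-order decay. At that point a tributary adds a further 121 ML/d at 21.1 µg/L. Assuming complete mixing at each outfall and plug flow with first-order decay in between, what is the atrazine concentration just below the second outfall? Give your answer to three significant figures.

After mixing, C = (803.0·0.2300 + 138.0·204.0) / 941.0 = 28340/941.0 = 30.11 µg/L; combined flow 941.0 ML/d.
8.1%/h lost → k = −ln(1 − 0.081) = 0.08447 h⁻¹.
First-order decay: C = 30.11·exp(−k·t) = 30.11·0.4050 = 12.20 µg/L.
At the second outfall, C = (941.0·12.20 + 121.0·21.10) / (941.0 + 121.0) = 13.21 µg/L.

13.2 µg/L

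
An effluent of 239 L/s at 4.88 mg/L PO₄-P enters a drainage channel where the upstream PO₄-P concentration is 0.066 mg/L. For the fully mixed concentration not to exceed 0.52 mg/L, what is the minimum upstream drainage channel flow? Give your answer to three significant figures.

2300 L/s

Set C_mix = 0.52: (Q·0.06600 + 239.0·4.880) / (Q + 239.0) = 0.52
→ Q = 239.0·(4.880 − 0.52)/(0.52 − 0.06600) = 2295 L/s.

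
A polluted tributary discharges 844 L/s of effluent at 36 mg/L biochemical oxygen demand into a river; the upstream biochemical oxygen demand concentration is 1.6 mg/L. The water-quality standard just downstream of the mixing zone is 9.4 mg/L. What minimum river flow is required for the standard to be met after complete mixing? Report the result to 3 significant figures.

Set C_mix = 9.4: (Q·1.600 + 844.0·36.00) / (Q + 844.0) = 9.4
→ Q = 844.0·(36.00 − 9.4)/(9.4 − 1.600) = 2878 L/s.

2880 L/s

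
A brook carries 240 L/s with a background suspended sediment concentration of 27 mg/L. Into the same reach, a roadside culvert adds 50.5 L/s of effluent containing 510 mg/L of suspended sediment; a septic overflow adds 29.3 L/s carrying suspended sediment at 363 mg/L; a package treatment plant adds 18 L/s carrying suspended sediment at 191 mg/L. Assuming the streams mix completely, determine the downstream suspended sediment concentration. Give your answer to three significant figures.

137 mg/L

Mass balance: C = (240.0·27.00 + 50.50·510.0 + 29.30·363.0 + 18.00·191.0) / 337.8 = 46310/337.8 = 137.1 mg/L.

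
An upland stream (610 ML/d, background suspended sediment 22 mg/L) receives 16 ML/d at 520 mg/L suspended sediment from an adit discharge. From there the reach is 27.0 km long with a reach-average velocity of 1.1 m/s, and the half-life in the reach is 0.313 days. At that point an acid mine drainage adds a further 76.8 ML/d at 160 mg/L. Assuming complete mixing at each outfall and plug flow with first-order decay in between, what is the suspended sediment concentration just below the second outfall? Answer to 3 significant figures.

Conservation of mass: C = (610.0·22.00 + 16.00·520.0) / 626.0 = 21740/626.0 = 34.73 mg/L; combined flow 626.0 ML/d.
Travel time t = 27.0·1000 / 1.1 = 24550 s = 6.818 h.
Half-life 0.313 d → k = ln 2 / 0.313 = 2.215 d⁻¹.
Decay over the reach: 34.73·exp(−kt) = 34.73·0.5331 = 18.51 mg/L.
At the second outfall, C = (626.0·18.51 + 76.80·160.0) / (626.0 + 76.80) = 33.97 mg/L.

34.0 mg/L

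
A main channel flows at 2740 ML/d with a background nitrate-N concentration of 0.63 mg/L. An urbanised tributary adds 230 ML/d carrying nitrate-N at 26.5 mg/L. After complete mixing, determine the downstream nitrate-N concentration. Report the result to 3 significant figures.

2.63 mg/L

Conservation of mass: C = (2740·0.6300 + 230.0·26.50) / 2970 = 7821/2970 = 2.633 mg/L.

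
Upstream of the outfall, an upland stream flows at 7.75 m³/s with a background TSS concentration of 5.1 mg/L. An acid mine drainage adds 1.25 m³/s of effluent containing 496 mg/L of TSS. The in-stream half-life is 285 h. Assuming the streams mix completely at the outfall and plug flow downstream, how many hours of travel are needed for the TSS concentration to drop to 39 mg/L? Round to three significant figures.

259 h

Mixed concentration C = ΣQC/ΣQ = (7.750·5.100 + 1.250·496.0) / 9.000 = 659.5/9.000 = 73.28 mg/L.
Half-life 285 h → k = ln 2 / 285 = 0.002432 h⁻¹ = 0.05837 d⁻¹.
73.28·exp(−k·t) = 39 → t = ln(73.28/39)/k = 933600 s = 259.3 h.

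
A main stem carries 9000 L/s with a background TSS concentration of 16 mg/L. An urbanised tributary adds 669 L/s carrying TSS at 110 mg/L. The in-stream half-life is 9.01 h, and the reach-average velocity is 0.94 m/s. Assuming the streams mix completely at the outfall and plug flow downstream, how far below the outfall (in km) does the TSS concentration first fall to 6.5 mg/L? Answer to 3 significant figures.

54.6 km

Conservation of mass: C = (9000·16.00 + 669.0·110.0) / 9669 = 217600/9669 = 22.50 mg/L.
Half-life 9.01 h → k = ln 2 / 9.01 = 0.07693 h⁻¹ = 1.846 d⁻¹.
Set 22.50·exp(−k·t) = 6.5 → t = ln(22.50/6.5)/k = 58110 s = 16.14 h.
Distance = v·t = 0.94·58110 = 54630 m = 54.63 km.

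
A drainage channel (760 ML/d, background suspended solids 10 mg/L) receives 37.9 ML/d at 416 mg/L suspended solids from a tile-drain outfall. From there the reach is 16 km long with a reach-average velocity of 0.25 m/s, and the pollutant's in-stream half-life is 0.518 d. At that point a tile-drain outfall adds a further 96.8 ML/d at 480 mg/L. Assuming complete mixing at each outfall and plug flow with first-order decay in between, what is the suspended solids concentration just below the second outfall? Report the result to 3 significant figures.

61.6 mg/L

After mixing, C = (760.0·10.00 + 37.90·416.0) / 797.9 = 23370/797.9 = 29.28 mg/L; combined flow 797.9 ML/d.
Travel time t = 16·1000 / 0.25 = 64000 s = 17.78 h.
Half-life 0.518 d → k = ln 2 / 0.518 = 1.338 d⁻¹.
First-order decay: C = 29.28·exp(−k·t) = 29.28·0.3711 = 10.87 mg/L.
At the second outfall, C = (797.9·10.87 + 96.80·480.0) / (797.9 + 96.80) = 61.63 mg/L.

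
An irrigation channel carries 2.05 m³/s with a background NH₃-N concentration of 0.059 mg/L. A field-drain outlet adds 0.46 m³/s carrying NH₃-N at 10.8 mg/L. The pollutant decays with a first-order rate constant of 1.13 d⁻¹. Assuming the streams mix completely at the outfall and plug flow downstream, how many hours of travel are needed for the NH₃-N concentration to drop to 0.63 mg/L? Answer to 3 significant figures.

Flow-weighted average: C = (2.050·0.05900 + 0.4600·10.80) / 2.510 = 5.089/2.510 = 2.027 mg/L.
2.027·exp(−k·t) = 0.63 → t = ln(2.027/0.63)/k = 89370 s = 24.82 h.

24.8 h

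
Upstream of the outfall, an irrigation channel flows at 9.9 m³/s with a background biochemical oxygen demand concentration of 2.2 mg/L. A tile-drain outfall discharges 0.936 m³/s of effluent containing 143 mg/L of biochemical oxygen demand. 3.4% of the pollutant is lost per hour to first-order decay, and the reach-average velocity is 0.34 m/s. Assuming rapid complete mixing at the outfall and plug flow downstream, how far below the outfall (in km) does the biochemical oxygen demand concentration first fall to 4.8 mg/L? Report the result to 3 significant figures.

38.8 km

After mixing, C = (9.900·2.200 + 0.9360·143.0) / 10.84 = 155.6/10.84 = 14.36 mg/L.
3.4%/h lost → k = −ln(1 − 0.034) = 0.03459 h⁻¹.
Set 14.36·exp(−k·t) = 4.8 → t = ln(14.36/4.8)/k = 114100 s = 31.68 h.
Distance = v·t = 0.34·114100 = 38780 m = 38.78 km.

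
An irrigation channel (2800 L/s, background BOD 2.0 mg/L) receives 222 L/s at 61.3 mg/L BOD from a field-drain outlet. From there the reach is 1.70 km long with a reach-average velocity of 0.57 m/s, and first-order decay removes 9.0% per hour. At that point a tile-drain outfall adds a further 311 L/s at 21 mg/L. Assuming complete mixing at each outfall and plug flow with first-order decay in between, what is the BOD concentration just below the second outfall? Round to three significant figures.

Conservation of mass: C = (2800·2.000 + 222.0·61.30) / 3022 = 19210/3022 = 6.356 mg/L; combined flow 3022 L/s.
Travel time t = 1.70·1000 / 0.57 = 2982 s = 0.8285 h.
9.0%/h lost → k = −ln(1 − 0.09) = 0.09431 h⁻¹.
Applying C = C₀e^(−kt): 6.356 × 0.9248 = 5.879 mg/L.
Second outfall: C = (3022·5.879 + 311.0·21.00)/3333 = 7.290 mg/L.

7.29 mg/L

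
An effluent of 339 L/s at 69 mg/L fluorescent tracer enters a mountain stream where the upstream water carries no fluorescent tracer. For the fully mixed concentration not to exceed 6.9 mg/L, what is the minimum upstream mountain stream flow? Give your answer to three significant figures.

Set C_mix = 6.9: (Q·0 + 339.0·69.00) / (Q + 339.0) = 6.9
→ Q = 339.0·(69.00 − 6.9)/(6.9 − 0) = 3051 L/s.

3050 L/s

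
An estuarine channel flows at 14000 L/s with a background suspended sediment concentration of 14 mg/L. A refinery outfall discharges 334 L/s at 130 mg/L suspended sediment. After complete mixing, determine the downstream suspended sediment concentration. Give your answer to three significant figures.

16.7 mg/L

Mixed concentration C = ΣQC/ΣQ = (14000·14.00 + 334.0·130.0) / 14330 = 239400/14330 = 16.70 mg/L.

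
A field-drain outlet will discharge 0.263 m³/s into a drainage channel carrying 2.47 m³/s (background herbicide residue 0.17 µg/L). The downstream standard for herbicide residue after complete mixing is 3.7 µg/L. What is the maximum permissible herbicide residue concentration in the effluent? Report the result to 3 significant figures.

At the limit, (Qr·Cr + Qe·Cₑ)/(Qr + Qe) = 3.7:
Cₑ = (2.733·3.7 − 2.470·0.1700) / 0.2630 = 36.85 µg/L.

36.9 µg/L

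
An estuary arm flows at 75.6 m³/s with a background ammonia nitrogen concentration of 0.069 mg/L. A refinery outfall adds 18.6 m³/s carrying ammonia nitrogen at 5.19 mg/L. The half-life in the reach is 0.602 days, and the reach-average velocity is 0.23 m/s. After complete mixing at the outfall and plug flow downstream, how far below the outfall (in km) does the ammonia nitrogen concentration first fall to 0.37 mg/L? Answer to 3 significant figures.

18.5 km

Flow-weighted average: C = (75.60·0.06900 + 18.60·5.190) / 94.20 = 101.8/94.20 = 1.080 mg/L.
Half-life 0.602 d → k = ln 2 / 0.602 = 1.151 d⁻¹.
Set 1.080·exp(−k·t) = 0.37 → t = ln(1.080/0.37)/k = 80390 s = 22.33 h.
Distance = v·t = 0.23·80390 = 18490 m = 18.49 km.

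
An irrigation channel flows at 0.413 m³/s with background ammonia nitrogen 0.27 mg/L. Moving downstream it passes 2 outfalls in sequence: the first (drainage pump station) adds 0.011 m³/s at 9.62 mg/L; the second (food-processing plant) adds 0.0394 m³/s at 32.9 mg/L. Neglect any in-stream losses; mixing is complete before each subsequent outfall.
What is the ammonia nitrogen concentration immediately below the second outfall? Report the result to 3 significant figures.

3.27 mg/L

After outfall 1: Q = 0.4130 + 0.01100 = 0.4240 m³/s; C = (0.4130·0.2700 + 0.01100·9.620)/0.4240 = 0.5126 mg/L.
After outfall 2: Q = 0.4240 + 0.03940 = 0.4634 m³/s; C = (0.4240·0.5126 + 0.03940·32.90)/0.4634 = 3.266 mg/L.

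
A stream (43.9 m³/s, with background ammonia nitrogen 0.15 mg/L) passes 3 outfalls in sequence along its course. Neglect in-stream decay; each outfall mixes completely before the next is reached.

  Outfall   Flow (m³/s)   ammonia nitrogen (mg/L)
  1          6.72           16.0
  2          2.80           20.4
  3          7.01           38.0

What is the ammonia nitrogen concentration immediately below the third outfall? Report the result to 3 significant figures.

Outfall 1: combined Q = 50.62 m³/s; C = (43.90·0.1500 + 6.720·16.00)/50.62 = 2.254 mg/L.
Outfall 2: combined Q = 53.42 m³/s; C = (50.62·2.254 + 2.800·20.40)/53.42 = 3.205 mg/L.
Outfall 3: combined Q = 60.43 m³/s; C = (53.42·3.205 + 7.010·38.00)/60.43 = 7.242 mg/L.

7.24 mg/L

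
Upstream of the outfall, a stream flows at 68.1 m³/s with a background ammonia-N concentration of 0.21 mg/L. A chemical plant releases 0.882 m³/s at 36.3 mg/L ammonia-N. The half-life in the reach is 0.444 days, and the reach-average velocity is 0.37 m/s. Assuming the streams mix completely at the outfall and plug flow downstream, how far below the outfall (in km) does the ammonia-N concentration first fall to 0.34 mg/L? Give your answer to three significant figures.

13.9 km

Mass balance: C = (68.10·0.2100 + 0.8820·36.30) / 68.98 = 46.32/68.98 = 0.6714 mg/L.
Half-life 0.444 d → k = ln 2 / 0.444 = 1.561 d⁻¹.
Set 0.6714·exp(−k·t) = 0.34 → t = ln(0.6714/0.34)/k = 37660 s = 10.46 h.
Distance = v·t = 0.37·37660 = 13930 m = 13.93 km.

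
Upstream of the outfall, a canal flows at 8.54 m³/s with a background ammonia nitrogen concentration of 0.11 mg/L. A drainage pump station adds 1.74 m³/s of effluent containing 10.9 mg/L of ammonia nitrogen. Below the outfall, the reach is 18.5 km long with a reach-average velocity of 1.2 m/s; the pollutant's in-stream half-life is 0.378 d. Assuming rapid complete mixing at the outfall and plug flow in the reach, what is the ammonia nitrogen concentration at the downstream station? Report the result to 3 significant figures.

Conservation of mass: C = (8.540·0.1100 + 1.740·10.90) / 10.28 = 19.91/10.28 = 1.936 mg/L.
Travel time t = 18.5·1000 / 1.2 = 15420 s = 4.282 h.
Half-life 0.378 d → k = ln 2 / 0.378 = 1.834 d⁻¹.
After decay, C = 1.936 × e^(−kt) = 1.936 × 0.7209 = 1.396 mg/L.

1.40 mg/L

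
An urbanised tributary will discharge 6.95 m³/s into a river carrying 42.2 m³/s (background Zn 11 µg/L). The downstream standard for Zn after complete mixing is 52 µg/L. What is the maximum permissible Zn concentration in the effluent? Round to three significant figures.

At the limit, (Qr·Cr + Qe·Cₑ)/(Qr + Qe) = 52:
Cₑ = (49.15·52 − 42.20·11.00) / 6.950 = 300.9 µg/L.

301 µg/L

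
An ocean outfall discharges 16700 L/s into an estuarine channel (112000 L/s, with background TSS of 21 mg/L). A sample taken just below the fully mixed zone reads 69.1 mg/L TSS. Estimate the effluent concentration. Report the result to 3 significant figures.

392 mg/L

Mass balance: 112000·21.00 + 16700·Cₑ = 128700·69.10
→ Cₑ = (128700·69.10 − 112000·21.00) / 16700 = 391.7 mg/L.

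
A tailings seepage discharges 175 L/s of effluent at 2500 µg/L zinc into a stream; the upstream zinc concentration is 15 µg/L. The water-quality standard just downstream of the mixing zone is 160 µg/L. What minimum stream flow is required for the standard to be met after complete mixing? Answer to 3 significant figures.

Set C_mix = 160: (Q·15.00 + 175.0·2500) / (Q + 175.0) = 160
→ Q = 175.0·(2500 − 160)/(160 − 15.00) = 2824 L/s.

2820 L/s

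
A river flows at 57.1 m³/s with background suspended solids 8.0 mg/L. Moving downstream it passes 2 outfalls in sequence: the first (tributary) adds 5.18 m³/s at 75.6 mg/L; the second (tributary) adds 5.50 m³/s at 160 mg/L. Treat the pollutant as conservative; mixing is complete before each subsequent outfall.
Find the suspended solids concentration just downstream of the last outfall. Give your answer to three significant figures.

25.5 mg/L

Below outfall 1: Q → 62.28 m³/s, C = (57.10·8.000 + 5.180·75.60)/62.28 = 13.62 mg/L.
Below outfall 2: Q → 67.78 m³/s, C = (62.28·13.62 + 5.500·160.0)/67.78 = 25.50 mg/L.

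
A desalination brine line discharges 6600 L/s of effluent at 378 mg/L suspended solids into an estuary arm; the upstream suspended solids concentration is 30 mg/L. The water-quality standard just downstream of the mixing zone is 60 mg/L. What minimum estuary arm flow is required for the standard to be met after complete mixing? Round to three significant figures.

70000 L/s

Set C_mix = 60: (Q·30.00 + 6600·378.0) / (Q + 6600) = 60
→ Q = 6600·(378.0 − 60)/(60 − 30.00) = 69960 L/s.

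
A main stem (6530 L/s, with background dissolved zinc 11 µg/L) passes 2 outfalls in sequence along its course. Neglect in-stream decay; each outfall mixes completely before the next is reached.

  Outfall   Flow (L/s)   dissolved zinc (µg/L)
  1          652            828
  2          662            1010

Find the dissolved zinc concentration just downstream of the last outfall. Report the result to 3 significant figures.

163 µg/L

Below outfall 1: Q → 7182 L/s, C = (6530·11.00 + 652.0·828.0)/7182 = 85.17 µg/L.
Below outfall 2: Q → 7844 L/s, C = (7182·85.17 + 662.0·1010)/7844 = 163.2 µg/L.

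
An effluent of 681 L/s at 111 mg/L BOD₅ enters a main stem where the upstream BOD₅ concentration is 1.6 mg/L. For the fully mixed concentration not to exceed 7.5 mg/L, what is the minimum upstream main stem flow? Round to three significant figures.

Set C_mix = 7.5: (Q·1.600 + 681.0·111.0) / (Q + 681.0) = 7.5
→ Q = 681.0·(111.0 − 7.5)/(7.5 − 1.600) = 11950 L/s.

11900 L/s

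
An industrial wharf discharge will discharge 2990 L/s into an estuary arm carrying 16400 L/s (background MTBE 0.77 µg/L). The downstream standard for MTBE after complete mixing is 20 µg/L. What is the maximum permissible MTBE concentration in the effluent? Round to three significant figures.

125 µg/L

At the limit, (Qr·Cr + Qe·Cₑ)/(Qr + Qe) = 20:
Cₑ = (19390·20 − 16400·0.7700) / 2990 = 125.5 µg/L.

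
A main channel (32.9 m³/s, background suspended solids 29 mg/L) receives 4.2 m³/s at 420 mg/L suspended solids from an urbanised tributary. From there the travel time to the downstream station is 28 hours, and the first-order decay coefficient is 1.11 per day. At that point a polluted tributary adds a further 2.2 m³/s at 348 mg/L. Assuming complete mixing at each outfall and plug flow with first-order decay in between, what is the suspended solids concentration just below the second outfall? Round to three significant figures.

38.4 mg/L

Conservation of mass: C = (32.90·29.00 + 4.200·420.0) / 37.10 = 2718/37.10 = 73.26 mg/L; combined flow 37.10 m³/s.
After decay, C = 73.26 × e^(−kt) = 73.26 × 0.2739 = 20.07 mg/L.
At the second outfall, C = (37.10·20.07 + 2.200·348.0) / (37.10 + 2.200) = 38.42 mg/L.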